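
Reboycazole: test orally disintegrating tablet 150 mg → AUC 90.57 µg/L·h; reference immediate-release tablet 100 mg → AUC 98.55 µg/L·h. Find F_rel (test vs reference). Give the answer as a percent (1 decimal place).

F_rel = 61.3%

F_rel = (AUC_test/D_test) / (AUC_ref/D_ref)
      = (90.57/150) / (98.55/100)
      = 0.6038 / 0.9855 = 0.6127 = 61.27%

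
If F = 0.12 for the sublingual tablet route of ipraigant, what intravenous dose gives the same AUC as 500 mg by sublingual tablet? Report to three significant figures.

D_iv = 60.0 mg

Systemic exposure from an extravascular dose = F × D_ev, so the equivalent IV dose is F × D_ev.
D_iv = F × D_ev = 0.12 × 500 = 60 mg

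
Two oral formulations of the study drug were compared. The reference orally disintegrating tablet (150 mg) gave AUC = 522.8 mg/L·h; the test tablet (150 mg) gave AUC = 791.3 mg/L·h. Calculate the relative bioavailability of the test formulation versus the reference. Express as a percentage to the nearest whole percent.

F_rel = 151%

F_rel = (AUC_test/D_test) / (AUC_ref/D_ref)
      = (791.3/150) / (522.8/150)
      = 5.27533 / 3.48533 = 1.5136 = 151.36%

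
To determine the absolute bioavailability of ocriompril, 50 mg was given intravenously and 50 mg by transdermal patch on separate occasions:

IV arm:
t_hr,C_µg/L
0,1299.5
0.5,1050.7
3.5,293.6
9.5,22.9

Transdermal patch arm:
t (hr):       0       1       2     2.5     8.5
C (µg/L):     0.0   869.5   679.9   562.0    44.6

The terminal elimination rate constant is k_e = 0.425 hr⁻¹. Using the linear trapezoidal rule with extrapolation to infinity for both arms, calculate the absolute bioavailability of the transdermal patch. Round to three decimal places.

F = 0.955

Trapezoidal AUC_0→9.5 (IV):
  [0→0.5]: (1299.5+1050.7)/2 × 0.5 = 587.55
  [0.5→3.5]: (1050.7+293.6)/2 × 3 = 2016.45
  [3.5→9.5]: (293.6+22.9)/2 × 6 = 949.5
  Sum = 3553.5 µg/L·hr
IV tail: 22.9/0.425 = 53.882; AUC_iv,0→∞ = 3553.5 + 53.882 = 3607.382 µg/L·hr
Trapezoidal AUC_0→8.5 (transdermal patch):
  [0→1]: (0.0+869.5)/2 × 1 = 434.75
  [1→2]: (869.5+679.9)/2 × 1 = 774.7
  [2→2.5]: (679.9+562.0)/2 × 0.5 = 310.475
  [2.5→8.5]: (562.0+44.6)/2 × 6 = 1819.8
  Sum = 3339.725 µg/L·hr
transdermal patch tail: 44.6/0.425 = 104.941; AUC_ev,0→∞ = 3339.725 + 104.941 = 3444.666 µg/L·hr
F = (AUC_ev/D_ev)/(AUC_iv/D_iv) = (3444.666/50)/(3607.382/50) = 68.89332/72.14764 = 0.9549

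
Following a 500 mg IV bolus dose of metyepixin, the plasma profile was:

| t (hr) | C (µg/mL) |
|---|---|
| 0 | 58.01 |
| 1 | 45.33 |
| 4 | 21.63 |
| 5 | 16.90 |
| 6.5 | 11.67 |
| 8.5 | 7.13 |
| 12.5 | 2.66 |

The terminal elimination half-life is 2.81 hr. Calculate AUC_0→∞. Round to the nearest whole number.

Trapezoidal AUC_0→12.5:
  [0→1]: (58.01+45.33)/2 × 1 = 51.67
  [1→4]: (45.33+21.63)/2 × 3 = 100.44
  [4→5]: (21.63+16.90)/2 × 1 = 19.265
  [5→6.5]: (16.90+11.67)/2 × 1.5 = 21.4275
  [6.5→8.5]: (11.67+7.13)/2 × 2 = 18.8
  [8.5→12.5]: (7.13+2.66)/2 × 4 = 19.58
  Sum = 231.1825 µg/mL·hr
k_e = ln2 / t½ = 0.693147 / 2.81 = 0.2467 hr^-1
Extrapolated tail: C_last / k_e = 2.66 / 0.2467 = 10.782
AUC_0→∞ = 231.1825 + 10.782 = 241.9645 µg/mL·hr

AUC = 242 µg/mL·hr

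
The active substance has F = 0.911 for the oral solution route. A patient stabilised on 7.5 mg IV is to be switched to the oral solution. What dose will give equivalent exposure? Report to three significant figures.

For equal systemic exposure: F × D_ev = D_iv
D_ev = D_iv / F = 7.5 / 0.911 = 8.23271 mg

D_oral = 8.23 mg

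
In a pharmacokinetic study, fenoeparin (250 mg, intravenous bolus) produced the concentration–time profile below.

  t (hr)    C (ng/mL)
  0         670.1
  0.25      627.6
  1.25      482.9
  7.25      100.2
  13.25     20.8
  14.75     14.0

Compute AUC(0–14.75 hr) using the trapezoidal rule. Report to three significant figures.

AUC = 2860 ng/mL·hr

Trapezoidal AUC_0→14.75:
  [0→0.25]: (670.1+627.6)/2 × 0.25 = 162.2125
  [0.25→1.25]: (627.6+482.9)/2 × 1 = 555.25
  [1.25→7.25]: (482.9+100.2)/2 × 6 = 1749.3
  [7.25→13.25]: (100.2+20.8)/2 × 6 = 363.0
  [13.25→14.75]: (20.8+14.0)/2 × 1.5 = 26.1
  Sum = 2855.8625 ng/mL·hr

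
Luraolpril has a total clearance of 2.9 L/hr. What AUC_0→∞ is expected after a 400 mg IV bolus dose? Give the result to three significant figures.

AUC_0→∞ = Dose_iv / CL
        = 400 / 2.9 = 137.931 mg/L·hr

AUC = 138 mg/L·hr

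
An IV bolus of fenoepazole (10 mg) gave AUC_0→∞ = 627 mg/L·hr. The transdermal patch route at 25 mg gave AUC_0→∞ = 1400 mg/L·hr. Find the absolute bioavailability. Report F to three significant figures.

F = (AUC_ev / D_ev) / (AUC_iv / D_iv)
  = (1400/25) / (627/10)
  = 56 / 62.7 = 0.8931

F = 0.893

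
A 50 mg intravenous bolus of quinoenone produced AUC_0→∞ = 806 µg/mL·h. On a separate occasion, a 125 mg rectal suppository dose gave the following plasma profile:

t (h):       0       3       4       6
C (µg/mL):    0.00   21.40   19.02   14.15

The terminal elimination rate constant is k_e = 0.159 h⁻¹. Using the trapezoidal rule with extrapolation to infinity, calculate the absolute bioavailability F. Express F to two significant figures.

F = 0.087

Trapezoidal AUC_0→6 (rectal suppository):
  [0→3]: (0.00+21.40)/2 × 3 = 32.1
  [3→4]: (21.40+19.02)/2 × 1 = 20.21
  [4→6]: (19.02+14.15)/2 × 2 = 33.17
  Sum = 85.48 µg/mL·h
Tail: C_last/k_e = 14.15/0.159 = 88.994
AUC_0→∞ (rectal suppository) = 85.48 + 88.994 = 174.474 µg/mL·h
F = (AUC_ev/D_ev)/(AUC_iv/D_iv) = (174.474/125)/(806/50) = 1.395792/16.12 = 0.0866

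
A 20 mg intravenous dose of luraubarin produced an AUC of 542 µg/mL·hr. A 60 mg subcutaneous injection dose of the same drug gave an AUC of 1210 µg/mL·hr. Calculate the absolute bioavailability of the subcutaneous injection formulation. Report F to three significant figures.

F = 0.744

F = (AUC_ev / D_ev) / (AUC_iv / D_iv)
  = (1210/60) / (542/20)
  = 20.1667 / 27.1 = 0.7442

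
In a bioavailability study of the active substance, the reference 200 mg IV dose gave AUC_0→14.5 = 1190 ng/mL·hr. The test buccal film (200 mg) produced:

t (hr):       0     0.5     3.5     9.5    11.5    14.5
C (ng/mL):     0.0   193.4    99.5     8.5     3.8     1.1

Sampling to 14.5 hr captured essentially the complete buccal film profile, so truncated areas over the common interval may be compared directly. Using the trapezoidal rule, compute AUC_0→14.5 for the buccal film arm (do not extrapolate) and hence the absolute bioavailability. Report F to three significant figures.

F = 0.699

Trapezoidal AUC_0→14.5 (buccal film):
  [0→0.5]: (0.0+193.4)/2 × 0.5 = 48.35
  [0.5→3.5]: (193.4+99.5)/2 × 3 = 439.35
  [3.5→9.5]: (99.5+8.5)/2 × 6 = 324.0
  [9.5→11.5]: (8.5+3.8)/2 × 2 = 12.3
  [11.5→14.5]: (3.8+1.1)/2 × 3 = 7.35
  Sum = 831.35 ng/mL·hr
F = (AUC_ev/D_ev)/(AUC_iv/D_iv) = (831.35/200)/(1190/200) = 4.15675/5.95 = 0.6986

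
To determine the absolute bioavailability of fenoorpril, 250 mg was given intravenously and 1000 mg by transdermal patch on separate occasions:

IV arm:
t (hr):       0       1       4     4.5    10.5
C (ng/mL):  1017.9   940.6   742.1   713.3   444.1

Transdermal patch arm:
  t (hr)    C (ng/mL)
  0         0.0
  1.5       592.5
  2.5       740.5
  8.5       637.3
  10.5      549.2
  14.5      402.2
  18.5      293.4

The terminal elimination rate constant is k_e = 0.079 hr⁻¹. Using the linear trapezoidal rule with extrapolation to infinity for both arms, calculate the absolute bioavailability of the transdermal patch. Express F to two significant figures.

F = 0.26

Trapezoidal AUC_0→10.5 (IV):
  [0→1]: (1017.9+940.6)/2 × 1 = 979.25
  [1→4]: (940.6+742.1)/2 × 3 = 2524.05
  [4→4.5]: (742.1+713.3)/2 × 0.5 = 363.85
  [4.5→10.5]: (713.3+444.1)/2 × 6 = 3472.2
  Sum = 7339.35 ng/mL·hr
IV tail: 444.1/0.079 = 5621.519; AUC_iv,0→∞ = 7339.35 + 5621.519 = 12960.869 ng/mL·hr
Trapezoidal AUC_0→18.5 (transdermal patch):
  [0→1.5]: (0.0+592.5)/2 × 1.5 = 444.375
  [1.5→2.5]: (592.5+740.5)/2 × 1 = 666.5
  [2.5→8.5]: (740.5+637.3)/2 × 6 = 4133.4
  [8.5→10.5]: (637.3+549.2)/2 × 2 = 1186.5
  [10.5→14.5]: (549.2+402.2)/2 × 4 = 1902.8
  [14.5→18.5]: (402.2+293.4)/2 × 4 = 1391.2
  Sum = 9724.775 ng/mL·hr
transdermal patch tail: 293.4/0.079 = 3713.924; AUC_ev,0→∞ = 9724.775 + 3713.924 = 13438.699 ng/mL·hr
F = (AUC_ev/D_ev)/(AUC_iv/D_iv) = (13438.699/1000)/(12960.869/250) = 13.438699/51.843476 = 0.2592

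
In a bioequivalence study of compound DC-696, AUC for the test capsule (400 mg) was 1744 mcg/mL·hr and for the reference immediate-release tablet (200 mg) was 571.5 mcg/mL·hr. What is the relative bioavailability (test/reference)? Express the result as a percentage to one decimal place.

F_rel = (AUC_test/D_test) / (AUC_ref/D_ref)
      = (1744/400) / (571.5/200)
      = 4.36 / 2.8575 = 1.5258 = 152.58%

F_rel = 152.6%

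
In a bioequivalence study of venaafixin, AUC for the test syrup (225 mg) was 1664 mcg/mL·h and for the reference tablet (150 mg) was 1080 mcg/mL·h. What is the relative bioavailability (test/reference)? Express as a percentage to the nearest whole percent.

F_rel = 103%

F_rel = (AUC_test/D_test) / (AUC_ref/D_ref)
      = (1664/225) / (1080/150)
      = 7.39556 / 7.2 = 1.0272 = 102.72%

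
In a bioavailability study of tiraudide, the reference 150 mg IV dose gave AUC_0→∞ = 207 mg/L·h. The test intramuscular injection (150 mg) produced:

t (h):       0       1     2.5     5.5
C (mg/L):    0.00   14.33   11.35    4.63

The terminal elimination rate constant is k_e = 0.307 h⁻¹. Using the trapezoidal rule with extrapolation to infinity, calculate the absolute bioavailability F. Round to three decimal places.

F = 0.316

Trapezoidal AUC_0→5.5 (intramuscular injection):
  [0→1]: (0.00+14.33)/2 × 1 = 7.165
  [1→2.5]: (14.33+11.35)/2 × 1.5 = 19.26
  [2.5→5.5]: (11.35+4.63)/2 × 3 = 23.97
  Sum = 50.395 mg/L·h
Tail: C_last/k_e = 4.63/0.307 = 15.081
AUC_0→∞ (intramuscular injection) = 50.395 + 15.081 = 65.476 mg/L·h
F = (AUC_ev/D_ev)/(AUC_iv/D_iv) = (65.476/150)/(207/150) = 0.436507/1.38 = 0.3163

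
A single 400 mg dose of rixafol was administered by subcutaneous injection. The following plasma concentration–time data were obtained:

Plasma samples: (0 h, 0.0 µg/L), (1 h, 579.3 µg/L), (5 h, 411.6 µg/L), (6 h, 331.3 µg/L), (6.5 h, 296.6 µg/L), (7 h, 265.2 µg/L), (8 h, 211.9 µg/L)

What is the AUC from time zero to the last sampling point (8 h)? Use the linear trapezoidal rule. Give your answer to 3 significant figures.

AUC = 3180 µg/L·h

Trapezoidal AUC_0→8:
  [0→1]: (0.0+579.3)/2 × 1 = 289.65
  [1→5]: (579.3+411.6)/2 × 4 = 1981.8
  [5→6]: (411.6+331.3)/2 × 1 = 371.45
  [6→6.5]: (331.3+296.6)/2 × 0.5 = 156.975
  [6.5→7]: (296.6+265.2)/2 × 0.5 = 140.45
  [7→8]: (265.2+211.9)/2 × 1 = 238.55
  Sum = 3178.875 µg/L·h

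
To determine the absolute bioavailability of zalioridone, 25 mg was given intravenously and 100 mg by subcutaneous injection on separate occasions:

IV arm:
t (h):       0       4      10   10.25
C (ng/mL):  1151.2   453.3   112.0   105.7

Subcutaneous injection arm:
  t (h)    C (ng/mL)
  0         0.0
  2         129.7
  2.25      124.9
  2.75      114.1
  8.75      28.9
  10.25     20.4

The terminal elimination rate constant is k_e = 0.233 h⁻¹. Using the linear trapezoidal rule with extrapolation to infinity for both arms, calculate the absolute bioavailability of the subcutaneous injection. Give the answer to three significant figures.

Trapezoidal AUC_0→10.25 (IV):
  [0→4]: (1151.2+453.3)/2 × 4 = 3209.0
  [4→10]: (453.3+112.0)/2 × 6 = 1695.9
  [10→10.25]: (112.0+105.7)/2 × 0.25 = 27.2125
  Sum = 4932.1125 ng/mL·h
IV tail: 105.7/0.233 = 453.648; AUC_iv,0→∞ = 4932.1125 + 453.648 = 5385.7605 ng/mL·h
Trapezoidal AUC_0→10.25 (subcutaneous injection):
  [0→2]: (0.0+129.7)/2 × 2 = 129.7
  [2→2.25]: (129.7+124.9)/2 × 0.25 = 31.825
  [2.25→2.75]: (124.9+114.1)/2 × 0.5 = 59.75
  [2.75→8.75]: (114.1+28.9)/2 × 6 = 429.0
  [8.75→10.25]: (28.9+20.4)/2 × 1.5 = 36.975
  Sum = 687.25 ng/mL·h
subcutaneous injection tail: 20.4/0.233 = 87.554; AUC_ev,0→∞ = 687.25 + 87.554 = 774.804 ng/mL·h
F = (AUC_ev/D_ev)/(AUC_iv/D_iv) = (774.804/100)/(5385.7605/25) = 7.74804/215.43042 = 0.0360

F = 0.0360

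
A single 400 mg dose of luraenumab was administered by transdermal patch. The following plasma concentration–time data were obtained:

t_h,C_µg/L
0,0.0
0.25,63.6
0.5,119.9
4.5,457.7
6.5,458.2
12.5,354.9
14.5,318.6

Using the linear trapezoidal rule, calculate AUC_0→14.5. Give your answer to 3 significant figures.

AUC = 5210 µg/L·h

Trapezoidal AUC_0→14.5:
  [0→0.25]: (0.0+63.6)/2 × 0.25 = 7.95
  [0.25→0.5]: (63.6+119.9)/2 × 0.25 = 22.9375
  [0.5→4.5]: (119.9+457.7)/2 × 4 = 1155.2
  [4.5→6.5]: (457.7+458.2)/2 × 2 = 915.9
  [6.5→12.5]: (458.2+354.9)/2 × 6 = 2439.3
  [12.5→14.5]: (354.9+318.6)/2 × 2 = 673.5
  Sum = 5214.7875 µg/L·h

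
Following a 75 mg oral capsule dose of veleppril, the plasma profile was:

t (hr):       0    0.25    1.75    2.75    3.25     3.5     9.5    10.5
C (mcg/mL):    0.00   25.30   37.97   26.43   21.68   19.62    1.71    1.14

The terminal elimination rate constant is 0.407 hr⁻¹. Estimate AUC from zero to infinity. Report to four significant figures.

AUC = 168.2 mcg/mL·hr

Trapezoidal AUC_0→10.5:
  [0→0.25]: (0.00+25.30)/2 × 0.25 = 3.1625
  [0.25→1.75]: (25.30+37.97)/2 × 1.5 = 47.4525
  [1.75→2.75]: (37.97+26.43)/2 × 1 = 32.2
  [2.75→3.25]: (26.43+21.68)/2 × 0.5 = 12.0275
  [3.25→3.5]: (21.68+19.62)/2 × 0.25 = 5.1625
  [3.5→9.5]: (19.62+1.71)/2 × 6 = 63.99
  [9.5→10.5]: (1.71+1.14)/2 × 1 = 1.425
  Sum = 165.42 mcg/mL·hr
Extrapolated tail: C_last / k_e = 1.14 / 0.407 = 2.801
AUC_0→∞ = 165.42 + 2.801 = 168.221 mcg/mL·hr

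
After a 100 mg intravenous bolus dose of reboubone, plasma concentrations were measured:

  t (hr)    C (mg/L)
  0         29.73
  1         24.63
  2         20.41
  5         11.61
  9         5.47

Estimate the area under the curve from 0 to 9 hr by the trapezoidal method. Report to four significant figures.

AUC = 131.9 mg/L·hr

Trapezoidal AUC_0→9:
  [0→1]: (29.73+24.63)/2 × 1 = 27.18
  [1→2]: (24.63+20.41)/2 × 1 = 22.52
  [2→5]: (20.41+11.61)/2 × 3 = 48.03
  [5→9]: (11.61+5.47)/2 × 4 = 34.16
  Sum = 131.89 mg/L·hr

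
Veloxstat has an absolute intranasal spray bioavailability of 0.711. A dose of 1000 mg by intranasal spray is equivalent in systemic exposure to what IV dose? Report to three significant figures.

Systemic exposure from an extravascular dose = F × D_ev, so the equivalent IV dose is F × D_ev.
D_iv = F × D_ev = 0.711 × 1000 = 711 mg

D_iv = 711 mg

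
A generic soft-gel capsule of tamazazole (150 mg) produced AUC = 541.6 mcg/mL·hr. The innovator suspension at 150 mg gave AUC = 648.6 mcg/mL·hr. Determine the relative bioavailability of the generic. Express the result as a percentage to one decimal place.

F_rel = (AUC_test/D_test) / (AUC_ref/D_ref)
      = (541.6/150) / (648.6/150)
      = 3.61067 / 4.324 = 0.8350 = 83.50%

F_rel = 83.5%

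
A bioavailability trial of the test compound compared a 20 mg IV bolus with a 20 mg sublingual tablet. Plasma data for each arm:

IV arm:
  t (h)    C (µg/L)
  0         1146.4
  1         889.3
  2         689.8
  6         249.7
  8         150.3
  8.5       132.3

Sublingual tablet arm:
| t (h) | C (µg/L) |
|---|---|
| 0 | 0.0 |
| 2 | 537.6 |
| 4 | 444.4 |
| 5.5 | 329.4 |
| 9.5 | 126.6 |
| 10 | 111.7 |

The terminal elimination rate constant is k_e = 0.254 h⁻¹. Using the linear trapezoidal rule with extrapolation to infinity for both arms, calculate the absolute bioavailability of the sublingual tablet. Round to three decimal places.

Trapezoidal AUC_0→8.5 (IV):
  [0→1]: (1146.4+889.3)/2 × 1 = 1017.85
  [1→2]: (889.3+689.8)/2 × 1 = 789.55
  [2→6]: (689.8+249.7)/2 × 4 = 1879.0
  [6→8]: (249.7+150.3)/2 × 2 = 400.0
  [8→8.5]: (150.3+132.3)/2 × 0.5 = 70.65
  Sum = 4157.05 µg/L·h
IV tail: 132.3/0.254 = 520.866; AUC_iv,0→∞ = 4157.05 + 520.866 = 4677.916 µg/L·h
Trapezoidal AUC_0→10 (sublingual tablet):
  [0→2]: (0.0+537.6)/2 × 2 = 537.6
  [2→4]: (537.6+444.4)/2 × 2 = 982.0
  [4→5.5]: (444.4+329.4)/2 × 1.5 = 580.35
  [5.5→9.5]: (329.4+126.6)/2 × 4 = 912.0
  [9.5→10]: (126.6+111.7)/2 × 0.5 = 59.575
  Sum = 3071.525 µg/L·h
sublingual tablet tail: 111.7/0.254 = 439.764; AUC_ev,0→∞ = 3071.525 + 439.764 = 3511.289 µg/L·h
F = (AUC_ev/D_ev)/(AUC_iv/D_iv) = (3511.289/20)/(4677.916/20) = 175.56445/233.8958 = 0.7506

F = 0.751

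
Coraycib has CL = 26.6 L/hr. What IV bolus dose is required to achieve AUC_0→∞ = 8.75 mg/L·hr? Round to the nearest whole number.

Dose_iv = CL × AUC_0→∞
     = 26.6 × 8.75 = 232.75 mg

Dose = 233 mg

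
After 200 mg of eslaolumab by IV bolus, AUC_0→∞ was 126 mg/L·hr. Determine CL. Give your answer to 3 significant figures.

CL = 1.59 L/hr

CL = Dose_iv / AUC_0→∞
   = 200 / 126 = 1.5873 L/hr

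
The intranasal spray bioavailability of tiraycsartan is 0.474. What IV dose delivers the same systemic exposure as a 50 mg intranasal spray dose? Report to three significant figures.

Systemic exposure from an extravascular dose = F × D_ev, so the equivalent IV dose is F × D_ev.
D_iv = F × D_ev = 0.474 × 50 = 23.7 mg

D_iv = 23.7 mg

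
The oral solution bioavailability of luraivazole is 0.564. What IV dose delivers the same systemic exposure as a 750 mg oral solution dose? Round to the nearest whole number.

Systemic exposure from an extravascular dose = F × D_ev, so the equivalent IV dose is F × D_ev.
D_iv = F × D_ev = 0.564 × 750 = 423 mg

D_iv = 423 mg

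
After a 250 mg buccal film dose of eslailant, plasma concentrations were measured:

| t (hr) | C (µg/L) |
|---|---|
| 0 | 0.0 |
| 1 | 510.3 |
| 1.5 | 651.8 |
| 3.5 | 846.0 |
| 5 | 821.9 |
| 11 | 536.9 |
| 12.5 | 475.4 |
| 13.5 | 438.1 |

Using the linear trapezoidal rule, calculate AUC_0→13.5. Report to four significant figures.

AUC = 8587 µg/L·hr

Trapezoidal AUC_0→13.5:
  [0→1]: (0.0+510.3)/2 × 1 = 255.15
  [1→1.5]: (510.3+651.8)/2 × 0.5 = 290.525
  [1.5→3.5]: (651.8+846.0)/2 × 2 = 1497.8
  [3.5→5]: (846.0+821.9)/2 × 1.5 = 1250.925
  [5→11]: (821.9+536.9)/2 × 6 = 4076.4
  [11→12.5]: (536.9+475.4)/2 × 1.5 = 759.225
  [12.5→13.5]: (475.4+438.1)/2 × 1 = 456.75
  Sum = 8586.775 µg/L·hr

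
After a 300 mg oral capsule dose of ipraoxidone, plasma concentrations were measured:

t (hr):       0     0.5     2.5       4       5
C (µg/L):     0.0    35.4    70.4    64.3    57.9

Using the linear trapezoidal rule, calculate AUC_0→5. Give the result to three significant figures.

Trapezoidal AUC_0→5:
  [0→0.5]: (0.0+35.4)/2 × 0.5 = 8.85
  [0.5→2.5]: (35.4+70.4)/2 × 2 = 105.8
  [2.5→4]: (70.4+64.3)/2 × 1.5 = 101.025
  [4→5]: (64.3+57.9)/2 × 1 = 61.1
  Sum = 276.775 µg/L·hr

AUC = 277 µg/L·hr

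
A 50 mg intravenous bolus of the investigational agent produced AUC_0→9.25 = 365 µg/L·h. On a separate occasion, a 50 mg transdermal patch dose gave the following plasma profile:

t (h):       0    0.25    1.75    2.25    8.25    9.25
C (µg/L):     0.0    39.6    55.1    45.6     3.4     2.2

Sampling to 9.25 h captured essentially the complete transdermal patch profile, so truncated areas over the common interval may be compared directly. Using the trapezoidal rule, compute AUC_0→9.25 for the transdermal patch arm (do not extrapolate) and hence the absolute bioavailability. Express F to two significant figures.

F = 0.69

Trapezoidal AUC_0→9.25 (transdermal patch):
  [0→0.25]: (0.0+39.6)/2 × 0.25 = 4.95
  [0.25→1.75]: (39.6+55.1)/2 × 1.5 = 71.025
  [1.75→2.25]: (55.1+45.6)/2 × 0.5 = 25.175
  [2.25→8.25]: (45.6+3.4)/2 × 6 = 147.0
  [8.25→9.25]: (3.4+2.2)/2 × 1 = 2.8
  Sum = 250.95 µg/L·h
F = (AUC_ev/D_ev)/(AUC_iv/D_iv) = (250.95/50)/(365/50) = 5.019/7.3 = 0.6875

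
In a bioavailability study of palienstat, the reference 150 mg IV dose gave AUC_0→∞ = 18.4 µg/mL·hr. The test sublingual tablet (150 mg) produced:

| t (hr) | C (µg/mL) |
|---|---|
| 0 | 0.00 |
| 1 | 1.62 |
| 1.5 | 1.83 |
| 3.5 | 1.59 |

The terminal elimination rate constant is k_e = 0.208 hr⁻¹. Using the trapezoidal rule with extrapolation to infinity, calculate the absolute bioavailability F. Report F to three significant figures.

F = 0.692

Trapezoidal AUC_0→3.5 (sublingual tablet):
  [0→1]: (0.00+1.62)/2 × 1 = 0.81
  [1→1.5]: (1.62+1.83)/2 × 0.5 = 0.8625
  [1.5→3.5]: (1.83+1.59)/2 × 2 = 3.42
  Sum = 5.0925 µg/mL·hr
Tail: C_last/k_e = 1.59/0.208 = 7.644
AUC_0→∞ (sublingual tablet) = 5.0925 + 7.644 = 12.7365 µg/mL·hr
F = (AUC_ev/D_ev)/(AUC_iv/D_iv) = (12.7365/150)/(18.4/150) = 0.08491/0.122667 = 0.6922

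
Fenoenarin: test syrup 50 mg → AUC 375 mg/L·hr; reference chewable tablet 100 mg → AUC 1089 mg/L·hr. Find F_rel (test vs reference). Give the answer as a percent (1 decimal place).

F_rel = (AUC_test/D_test) / (AUC_ref/D_ref)
      = (375/50) / (1089/100)
      = 7.5 / 10.89 = 0.6887 = 68.87%

F_rel = 68.9%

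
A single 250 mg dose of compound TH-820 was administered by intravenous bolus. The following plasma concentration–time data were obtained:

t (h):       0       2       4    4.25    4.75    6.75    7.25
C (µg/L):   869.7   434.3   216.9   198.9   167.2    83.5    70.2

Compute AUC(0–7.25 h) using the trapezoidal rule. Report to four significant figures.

AUC = 2388 µg/L·h

Trapezoidal AUC_0→7.25:
  [0→2]: (869.7+434.3)/2 × 2 = 1304.0
  [2→4]: (434.3+216.9)/2 × 2 = 651.2
  [4→4.25]: (216.9+198.9)/2 × 0.25 = 51.975
  [4.25→4.75]: (198.9+167.2)/2 × 0.5 = 91.525
  [4.75→6.75]: (167.2+83.5)/2 × 2 = 250.7
  [6.75→7.25]: (83.5+70.2)/2 × 0.5 = 38.425
  Sum = 2387.825 µg/L·h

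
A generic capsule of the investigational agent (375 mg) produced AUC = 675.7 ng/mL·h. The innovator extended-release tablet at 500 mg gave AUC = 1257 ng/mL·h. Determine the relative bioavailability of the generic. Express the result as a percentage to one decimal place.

F_rel = 71.7%

F_rel = (AUC_test/D_test) / (AUC_ref/D_ref)
      = (675.7/375) / (1257/500)
      = 1.80187 / 2.514 = 0.7167 = 71.67%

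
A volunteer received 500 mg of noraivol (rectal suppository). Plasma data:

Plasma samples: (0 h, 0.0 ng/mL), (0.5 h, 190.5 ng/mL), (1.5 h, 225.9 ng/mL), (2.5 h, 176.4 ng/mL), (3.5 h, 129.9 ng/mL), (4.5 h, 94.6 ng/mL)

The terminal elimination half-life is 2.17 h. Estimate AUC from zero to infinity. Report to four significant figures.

Trapezoidal AUC_0→4.5:
  [0→0.5]: (0.0+190.5)/2 × 0.5 = 47.625
  [0.5→1.5]: (190.5+225.9)/2 × 1 = 208.2
  [1.5→2.5]: (225.9+176.4)/2 × 1 = 201.15
  [2.5→3.5]: (176.4+129.9)/2 × 1 = 153.15
  [3.5→4.5]: (129.9+94.6)/2 × 1 = 112.25
  Sum = 722.375 ng/mL·h
k_e = ln2 / t½ = 0.693147 / 2.17 = 0.3194 h^-1
Extrapolated tail: C_last / k_e = 94.6 / 0.3194 = 296.180
AUC_0→∞ = 722.375 + 296.180 = 1018.555 ng/mL·h

AUC = 1019 ng/mL·h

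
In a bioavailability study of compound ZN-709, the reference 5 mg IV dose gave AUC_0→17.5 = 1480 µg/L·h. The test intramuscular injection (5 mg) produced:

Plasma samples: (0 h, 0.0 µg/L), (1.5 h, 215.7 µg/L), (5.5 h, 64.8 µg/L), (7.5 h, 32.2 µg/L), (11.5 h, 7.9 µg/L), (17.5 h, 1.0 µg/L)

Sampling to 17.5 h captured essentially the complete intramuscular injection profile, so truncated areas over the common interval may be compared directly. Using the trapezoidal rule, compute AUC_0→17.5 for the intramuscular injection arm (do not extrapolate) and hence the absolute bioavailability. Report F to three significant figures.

F = 0.626

Trapezoidal AUC_0→17.5 (intramuscular injection):
  [0→1.5]: (0.0+215.7)/2 × 1.5 = 161.775
  [1.5→5.5]: (215.7+64.8)/2 × 4 = 561.0
  [5.5→7.5]: (64.8+32.2)/2 × 2 = 97.0
  [7.5→11.5]: (32.2+7.9)/2 × 4 = 80.2
  [11.5→17.5]: (7.9+1.0)/2 × 6 = 26.7
  Sum = 926.675 µg/L·h
F = (AUC_ev/D_ev)/(AUC_iv/D_iv) = (926.675/5)/(1480/5) = 185.335/296 = 0.6261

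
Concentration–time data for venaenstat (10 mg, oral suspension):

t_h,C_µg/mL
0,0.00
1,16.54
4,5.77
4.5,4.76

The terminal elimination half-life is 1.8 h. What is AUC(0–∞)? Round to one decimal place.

Trapezoidal AUC_0→4.5:
  [0→1]: (0.00+16.54)/2 × 1 = 8.27
  [1→4]: (16.54+5.77)/2 × 3 = 33.465
  [4→4.5]: (5.77+4.76)/2 × 0.5 = 2.6325
  Sum = 44.3675 µg/mL·h
k_e = ln2 / t½ = 0.693147 / 1.8 = 0.3851 h^-1
Extrapolated tail: C_last / k_e = 4.76 / 0.3851 = 12.360
AUC_0→∞ = 44.3675 + 12.360 = 56.7275 µg/mL·h

AUC = 56.7 µg/mL·h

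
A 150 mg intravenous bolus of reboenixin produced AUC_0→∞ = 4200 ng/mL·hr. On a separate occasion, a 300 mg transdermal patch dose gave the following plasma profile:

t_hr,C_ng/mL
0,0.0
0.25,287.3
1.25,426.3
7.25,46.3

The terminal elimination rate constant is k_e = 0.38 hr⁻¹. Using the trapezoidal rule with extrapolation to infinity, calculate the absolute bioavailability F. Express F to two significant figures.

Trapezoidal AUC_0→7.25 (transdermal patch):
  [0→0.25]: (0.0+287.3)/2 × 0.25 = 35.9125
  [0.25→1.25]: (287.3+426.3)/2 × 1 = 356.8
  [1.25→7.25]: (426.3+46.3)/2 × 6 = 1417.8
  Sum = 1810.5125 ng/mL·hr
Tail: C_last/k_e = 46.3/0.38 = 121.842
AUC_0→∞ (transdermal patch) = 1810.5125 + 121.842 = 1932.3545 ng/mL·hr
F = (AUC_ev/D_ev)/(AUC_iv/D_iv) = (1932.3545/300)/(4200/150) = 6.44118/28 = 0.2300

F = 0.23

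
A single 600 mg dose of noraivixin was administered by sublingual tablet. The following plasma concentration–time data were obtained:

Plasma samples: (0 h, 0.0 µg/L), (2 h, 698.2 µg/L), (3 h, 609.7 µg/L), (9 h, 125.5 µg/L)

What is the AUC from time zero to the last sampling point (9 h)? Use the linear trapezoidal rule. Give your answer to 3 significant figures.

AUC = 3560 µg/L·h

Trapezoidal AUC_0→9:
  [0→2]: (0.0+698.2)/2 × 2 = 698.2
  [2→3]: (698.2+609.7)/2 × 1 = 653.95
  [3→9]: (609.7+125.5)/2 × 6 = 2205.6
  Sum = 3557.75 µg/L·h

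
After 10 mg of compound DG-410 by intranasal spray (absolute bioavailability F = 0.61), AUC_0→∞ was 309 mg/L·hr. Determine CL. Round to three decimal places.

CL = F × Dose / AUC_0→∞
   = 0.61 × 10 / 309 = 0.0197411 L/hr

CL = 0.020 L/hr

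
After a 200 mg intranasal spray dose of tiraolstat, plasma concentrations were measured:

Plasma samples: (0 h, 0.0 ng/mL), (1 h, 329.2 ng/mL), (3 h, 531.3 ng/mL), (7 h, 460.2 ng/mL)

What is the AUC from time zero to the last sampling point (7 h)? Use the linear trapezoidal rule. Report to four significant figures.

AUC = 3008 ng/mL·h

Trapezoidal AUC_0→7:
  [0→1]: (0.0+329.2)/2 × 1 = 164.6
  [1→3]: (329.2+531.3)/2 × 2 = 860.5
  [3→7]: (531.3+460.2)/2 × 4 = 1983.0
  Sum = 3008.1 ng/mL·h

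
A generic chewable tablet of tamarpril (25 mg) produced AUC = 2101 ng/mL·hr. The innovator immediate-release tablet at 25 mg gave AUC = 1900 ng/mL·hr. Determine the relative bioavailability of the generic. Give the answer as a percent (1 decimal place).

F_rel = 110.6%

F_rel = (AUC_test/D_test) / (AUC_ref/D_ref)
      = (2101/25) / (1900/25)
      = 84.04 / 76 = 1.1058 = 110.58%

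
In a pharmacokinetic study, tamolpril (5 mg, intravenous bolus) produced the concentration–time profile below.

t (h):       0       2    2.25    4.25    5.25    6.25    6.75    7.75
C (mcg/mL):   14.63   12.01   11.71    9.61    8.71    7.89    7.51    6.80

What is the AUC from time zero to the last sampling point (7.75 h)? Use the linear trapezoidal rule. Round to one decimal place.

Trapezoidal AUC_0→7.75:
  [0→2]: (14.63+12.01)/2 × 2 = 26.64
  [2→2.25]: (12.01+11.71)/2 × 0.25 = 2.965
  [2.25→4.25]: (11.71+9.61)/2 × 2 = 21.32
  [4.25→5.25]: (9.61+8.71)/2 × 1 = 9.16
  [5.25→6.25]: (8.71+7.89)/2 × 1 = 8.3
  [6.25→6.75]: (7.89+7.51)/2 × 0.5 = 3.85
  [6.75→7.75]: (7.51+6.80)/2 × 1 = 7.155
  Sum = 79.39 mcg/mL·h

AUC = 79.4 mcg/mL·h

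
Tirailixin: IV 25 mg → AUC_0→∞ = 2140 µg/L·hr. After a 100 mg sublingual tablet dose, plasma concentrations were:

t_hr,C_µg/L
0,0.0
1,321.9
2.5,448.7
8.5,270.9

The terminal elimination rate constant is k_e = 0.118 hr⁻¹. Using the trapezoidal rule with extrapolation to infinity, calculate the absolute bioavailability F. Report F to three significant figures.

Trapezoidal AUC_0→8.5 (sublingual tablet):
  [0→1]: (0.0+321.9)/2 × 1 = 160.95
  [1→2.5]: (321.9+448.7)/2 × 1.5 = 577.95
  [2.5→8.5]: (448.7+270.9)/2 × 6 = 2158.8
  Sum = 2897.7 µg/L·hr
Tail: C_last/k_e = 270.9/0.118 = 2295.763
AUC_0→∞ (sublingual tablet) = 2897.7 + 2295.763 = 5193.463 µg/L·hr
F = (AUC_ev/D_ev)/(AUC_iv/D_iv) = (5193.463/100)/(2140/25) = 51.93463/85.6 = 0.6067

F = 0.607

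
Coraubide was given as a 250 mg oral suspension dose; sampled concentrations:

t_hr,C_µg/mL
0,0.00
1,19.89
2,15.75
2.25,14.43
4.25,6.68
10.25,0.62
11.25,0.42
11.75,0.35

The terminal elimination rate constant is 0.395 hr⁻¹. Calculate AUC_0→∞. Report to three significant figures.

AUC = 76.1 µg/mL·hr

Trapezoidal AUC_0→11.75:
  [0→1]: (0.00+19.89)/2 × 1 = 9.945
  [1→2]: (19.89+15.75)/2 × 1 = 17.82
  [2→2.25]: (15.75+14.43)/2 × 0.25 = 3.7725
  [2.25→4.25]: (14.43+6.68)/2 × 2 = 21.11
  [4.25→10.25]: (6.68+0.62)/2 × 6 = 21.9
  [10.25→11.25]: (0.62+0.42)/2 × 1 = 0.52
  [11.25→11.75]: (0.42+0.35)/2 × 0.5 = 0.1925
  Sum = 75.26 µg/mL·hr
Extrapolated tail: C_last / k_e = 0.35 / 0.395 = 0.886
AUC_0→∞ = 75.26 + 0.886 = 76.146 µg/mL·hr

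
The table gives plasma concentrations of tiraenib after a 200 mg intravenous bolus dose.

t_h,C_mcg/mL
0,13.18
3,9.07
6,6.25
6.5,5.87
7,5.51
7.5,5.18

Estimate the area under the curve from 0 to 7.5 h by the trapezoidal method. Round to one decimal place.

Trapezoidal AUC_0→7.5:
  [0→3]: (13.18+9.07)/2 × 3 = 33.375
  [3→6]: (9.07+6.25)/2 × 3 = 22.98
  [6→6.5]: (6.25+5.87)/2 × 0.5 = 3.03
  [6.5→7]: (5.87+5.51)/2 × 0.5 = 2.845
  [7→7.5]: (5.51+5.18)/2 × 0.5 = 2.6725
  Sum = 64.9025 mcg/mL·h

AUC = 64.9 mcg/mL·h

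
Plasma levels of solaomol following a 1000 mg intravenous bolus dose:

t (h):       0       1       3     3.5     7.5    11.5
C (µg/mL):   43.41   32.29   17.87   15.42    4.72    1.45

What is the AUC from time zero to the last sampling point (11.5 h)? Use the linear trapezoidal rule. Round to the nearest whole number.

AUC = 149 µg/mL·h

Trapezoidal AUC_0→11.5:
  [0→1]: (43.41+32.29)/2 × 1 = 37.85
  [1→3]: (32.29+17.87)/2 × 2 = 50.16
  [3→3.5]: (17.87+15.42)/2 × 0.5 = 8.3225
  [3.5→7.5]: (15.42+4.72)/2 × 4 = 40.28
  [7.5→11.5]: (4.72+1.45)/2 × 4 = 12.34
  Sum = 148.9525 µg/mL·h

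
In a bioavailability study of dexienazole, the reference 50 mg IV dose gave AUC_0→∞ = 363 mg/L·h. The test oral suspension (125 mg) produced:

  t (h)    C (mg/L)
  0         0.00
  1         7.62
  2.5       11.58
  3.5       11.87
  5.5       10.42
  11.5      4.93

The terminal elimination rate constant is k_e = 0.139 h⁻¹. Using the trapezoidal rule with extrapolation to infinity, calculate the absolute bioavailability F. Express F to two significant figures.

F = 0.15

Trapezoidal AUC_0→11.5 (oral suspension):
  [0→1]: (0.00+7.62)/2 × 1 = 3.81
  [1→2.5]: (7.62+11.58)/2 × 1.5 = 14.4
  [2.5→3.5]: (11.58+11.87)/2 × 1 = 11.725
  [3.5→5.5]: (11.87+10.42)/2 × 2 = 22.29
  [5.5→11.5]: (10.42+4.93)/2 × 6 = 46.05
  Sum = 98.275 mg/L·h
Tail: C_last/k_e = 4.93/0.139 = 35.468
AUC_0→∞ (oral suspension) = 98.275 + 35.468 = 133.743 mg/L·h
F = (AUC_ev/D_ev)/(AUC_iv/D_iv) = (133.743/125)/(363/50) = 1.069944/7.26 = 0.1474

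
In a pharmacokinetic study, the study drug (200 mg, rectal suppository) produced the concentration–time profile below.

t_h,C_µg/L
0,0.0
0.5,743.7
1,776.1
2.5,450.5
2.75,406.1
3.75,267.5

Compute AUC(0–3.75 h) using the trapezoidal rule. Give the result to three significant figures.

Trapezoidal AUC_0→3.75:
  [0→0.5]: (0.0+743.7)/2 × 0.5 = 185.925
  [0.5→1]: (743.7+776.1)/2 × 0.5 = 379.95
  [1→2.5]: (776.1+450.5)/2 × 1.5 = 919.95
  [2.5→2.75]: (450.5+406.1)/2 × 0.25 = 107.075
  [2.75→3.75]: (406.1+267.5)/2 × 1 = 336.8
  Sum = 1929.7 µg/L·h

AUC = 1930 µg/L·h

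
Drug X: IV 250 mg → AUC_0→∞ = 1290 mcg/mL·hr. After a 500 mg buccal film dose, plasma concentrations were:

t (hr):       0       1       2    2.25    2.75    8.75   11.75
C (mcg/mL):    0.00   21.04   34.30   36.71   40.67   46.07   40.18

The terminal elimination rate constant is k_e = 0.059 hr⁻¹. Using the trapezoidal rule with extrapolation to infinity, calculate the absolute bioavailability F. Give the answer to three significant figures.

Trapezoidal AUC_0→11.75 (buccal film):
  [0→1]: (0.00+21.04)/2 × 1 = 10.52
  [1→2]: (21.04+34.30)/2 × 1 = 27.67
  [2→2.25]: (34.30+36.71)/2 × 0.25 = 8.87625
  [2.25→2.75]: (36.71+40.67)/2 × 0.5 = 19.345
  [2.75→8.75]: (40.67+46.07)/2 × 6 = 260.22
  [8.75→11.75]: (46.07+40.18)/2 × 3 = 129.375
  Sum = 456.00625 mcg/mL·hr
Tail: C_last/k_e = 40.18/0.059 = 681.017
AUC_0→∞ (buccal film) = 456.00625 + 681.017 = 1137.02325 mcg/mL·hr
F = (AUC_ev/D_ev)/(AUC_iv/D_iv) = (1137.02325/500)/(1290/250) = 2.2740465/5.16 = 0.4407

F = 0.441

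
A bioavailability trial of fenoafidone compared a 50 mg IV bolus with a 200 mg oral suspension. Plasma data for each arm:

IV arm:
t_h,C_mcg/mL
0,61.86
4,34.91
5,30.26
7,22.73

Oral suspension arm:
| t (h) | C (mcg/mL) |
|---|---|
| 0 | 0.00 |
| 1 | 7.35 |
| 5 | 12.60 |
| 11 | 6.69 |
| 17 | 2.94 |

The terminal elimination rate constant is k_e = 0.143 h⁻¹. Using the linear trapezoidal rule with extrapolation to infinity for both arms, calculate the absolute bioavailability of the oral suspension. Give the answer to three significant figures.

Trapezoidal AUC_0→7 (IV):
  [0→4]: (61.86+34.91)/2 × 4 = 193.54
  [4→5]: (34.91+30.26)/2 × 1 = 32.585
  [5→7]: (30.26+22.73)/2 × 2 = 52.99
  Sum = 279.115 mcg/mL·h
IV tail: 22.73/0.143 = 158.951; AUC_iv,0→∞ = 279.115 + 158.951 = 438.066 mcg/mL·h
Trapezoidal AUC_0→17 (oral suspension):
  [0→1]: (0.00+7.35)/2 × 1 = 3.675
  [1→5]: (7.35+12.60)/2 × 4 = 39.9
  [5→11]: (12.60+6.69)/2 × 6 = 57.87
  [11→17]: (6.69+2.94)/2 × 6 = 28.89
  Sum = 130.335 mcg/mL·h
oral suspension tail: 2.94/0.143 = 20.559; AUC_ev,0→∞ = 130.335 + 20.559 = 150.894 mcg/mL·h
F = (AUC_ev/D_ev)/(AUC_iv/D_iv) = (150.894/200)/(438.066/50) = 0.75447/8.76132 = 0.0861

F = 0.0861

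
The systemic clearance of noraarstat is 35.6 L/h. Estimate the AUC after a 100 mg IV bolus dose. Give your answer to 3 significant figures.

AUC_0→∞ = Dose_iv / CL
        = 100 / 35.6 = 2.80899 mg/L·h

AUC = 2.81 mg/L·h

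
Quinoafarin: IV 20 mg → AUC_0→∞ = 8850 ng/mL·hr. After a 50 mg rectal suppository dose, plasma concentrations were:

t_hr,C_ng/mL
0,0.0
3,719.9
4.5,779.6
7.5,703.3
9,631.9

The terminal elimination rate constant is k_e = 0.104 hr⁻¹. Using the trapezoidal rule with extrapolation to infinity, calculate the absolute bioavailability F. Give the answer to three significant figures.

Trapezoidal AUC_0→9 (rectal suppository):
  [0→3]: (0.0+719.9)/2 × 3 = 1079.85
  [3→4.5]: (719.9+779.6)/2 × 1.5 = 1124.625
  [4.5→7.5]: (779.6+703.3)/2 × 3 = 2224.35
  [7.5→9]: (703.3+631.9)/2 × 1.5 = 1001.4
  Sum = 5430.225 ng/mL·hr
Tail: C_last/k_e = 631.9/0.104 = 6075.962
AUC_0→∞ (rectal suppository) = 5430.225 + 6075.962 = 11506.187 ng/mL·hr
F = (AUC_ev/D_ev)/(AUC_iv/D_iv) = (11506.187/50)/(8850/20) = 230.12374/442.5 = 0.5201

F = 0.520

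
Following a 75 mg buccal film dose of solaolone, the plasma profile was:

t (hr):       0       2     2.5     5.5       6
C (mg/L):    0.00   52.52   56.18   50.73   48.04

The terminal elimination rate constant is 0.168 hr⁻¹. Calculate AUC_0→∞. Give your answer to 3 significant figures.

AUC = 551 mg/L·hr

Trapezoidal AUC_0→6:
  [0→2]: (0.00+52.52)/2 × 2 = 52.52
  [2→2.5]: (52.52+56.18)/2 × 0.5 = 27.175
  [2.5→5.5]: (56.18+50.73)/2 × 3 = 160.365
  [5.5→6]: (50.73+48.04)/2 × 0.5 = 24.6925
  Sum = 264.7525 mg/L·hr
Extrapolated tail: C_last / k_e = 48.04 / 0.168 = 285.952
AUC_0→∞ = 264.7525 + 285.952 = 550.7045 mg/L·hr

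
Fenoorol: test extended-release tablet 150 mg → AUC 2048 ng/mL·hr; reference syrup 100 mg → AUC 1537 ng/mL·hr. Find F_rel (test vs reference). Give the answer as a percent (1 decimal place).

F_rel = (AUC_test/D_test) / (AUC_ref/D_ref)
      = (2048/150) / (1537/100)
      = 13.6533 / 15.37 = 0.8883 = 88.83%

F_rel = 88.8%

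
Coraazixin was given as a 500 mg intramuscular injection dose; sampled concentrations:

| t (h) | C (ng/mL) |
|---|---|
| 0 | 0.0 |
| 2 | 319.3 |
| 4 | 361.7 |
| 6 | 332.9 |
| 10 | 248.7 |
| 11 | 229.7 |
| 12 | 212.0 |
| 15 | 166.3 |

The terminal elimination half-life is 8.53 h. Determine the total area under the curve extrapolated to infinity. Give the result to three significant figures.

AUC = 5930 ng/mL·h

Trapezoidal AUC_0→15:
  [0→2]: (0.0+319.3)/2 × 2 = 319.3
  [2→4]: (319.3+361.7)/2 × 2 = 681.0
  [4→6]: (361.7+332.9)/2 × 2 = 694.6
  [6→10]: (332.9+248.7)/2 × 4 = 1163.2
  [10→11]: (248.7+229.7)/2 × 1 = 239.2
  [11→12]: (229.7+212.0)/2 × 1 = 220.85
  [12→15]: (212.0+166.3)/2 × 3 = 567.45
  Sum = 3885.6 ng/mL·h
k_e = ln2 / t½ = 0.693147 / 8.53 = 0.0813 h^-1
Extrapolated tail: C_last / k_e = 166.3 / 0.0813 = 2045.510
AUC_0→∞ = 3885.6 + 2045.510 = 5931.11 ng/mL·h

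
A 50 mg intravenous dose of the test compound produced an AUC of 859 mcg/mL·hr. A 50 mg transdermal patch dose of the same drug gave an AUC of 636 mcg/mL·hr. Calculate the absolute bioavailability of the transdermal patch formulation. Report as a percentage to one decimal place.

F = (AUC_ev / D_ev) / (AUC_iv / D_iv)
  = (636/50) / (859/50)
  = 12.72 / 17.18 = 0.7404
  = 74.04%

F = 74.0%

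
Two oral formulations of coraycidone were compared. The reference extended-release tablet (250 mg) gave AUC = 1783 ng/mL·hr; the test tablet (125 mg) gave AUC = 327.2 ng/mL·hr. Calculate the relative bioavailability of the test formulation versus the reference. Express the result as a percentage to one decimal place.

F_rel = (AUC_test/D_test) / (AUC_ref/D_ref)
      = (327.2/125) / (1783/250)
      = 2.6176 / 7.132 = 0.3670 = 36.70%

F_rel = 36.7%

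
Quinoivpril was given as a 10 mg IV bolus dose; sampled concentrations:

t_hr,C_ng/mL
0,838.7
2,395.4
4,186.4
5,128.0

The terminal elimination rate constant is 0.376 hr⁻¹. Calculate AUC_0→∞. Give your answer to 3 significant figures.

Trapezoidal AUC_0→5:
  [0→2]: (838.7+395.4)/2 × 2 = 1234.1
  [2→4]: (395.4+186.4)/2 × 2 = 581.8
  [4→5]: (186.4+128.0)/2 × 1 = 157.2
  Sum = 1973.1 ng/mL·hr
Extrapolated tail: C_last / k_e = 128.0 / 0.376 = 340.426
AUC_0→∞ = 1973.1 + 340.426 = 2313.526 ng/mL·hr

AUC = 2310 ng/mL·hr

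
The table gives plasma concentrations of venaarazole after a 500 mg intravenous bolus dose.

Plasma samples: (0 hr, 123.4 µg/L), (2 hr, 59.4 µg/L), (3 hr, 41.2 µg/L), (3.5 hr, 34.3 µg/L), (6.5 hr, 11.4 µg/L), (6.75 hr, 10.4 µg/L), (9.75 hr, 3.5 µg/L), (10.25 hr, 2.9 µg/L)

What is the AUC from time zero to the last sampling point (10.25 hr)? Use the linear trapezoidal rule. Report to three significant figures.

AUC = 346 µg/L·hr

Trapezoidal AUC_0→10.25:
  [0→2]: (123.4+59.4)/2 × 2 = 182.8
  [2→3]: (59.4+41.2)/2 × 1 = 50.3
  [3→3.5]: (41.2+34.3)/2 × 0.5 = 18.875
  [3.5→6.5]: (34.3+11.4)/2 × 3 = 68.55
  [6.5→6.75]: (11.4+10.4)/2 × 0.25 = 2.725
  [6.75→9.75]: (10.4+3.5)/2 × 3 = 20.85
  [9.75→10.25]: (3.5+2.9)/2 × 0.5 = 1.6
  Sum = 345.7 µg/L·hr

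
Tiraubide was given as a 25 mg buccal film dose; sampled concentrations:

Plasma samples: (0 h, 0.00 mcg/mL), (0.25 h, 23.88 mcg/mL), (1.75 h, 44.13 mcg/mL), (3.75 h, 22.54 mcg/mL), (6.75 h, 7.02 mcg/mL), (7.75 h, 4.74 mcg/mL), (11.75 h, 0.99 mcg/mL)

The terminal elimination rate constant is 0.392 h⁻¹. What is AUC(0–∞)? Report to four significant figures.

Trapezoidal AUC_0→11.75:
  [0→0.25]: (0.00+23.88)/2 × 0.25 = 2.985
  [0.25→1.75]: (23.88+44.13)/2 × 1.5 = 51.0075
  [1.75→3.75]: (44.13+22.54)/2 × 2 = 66.67
  [3.75→6.75]: (22.54+7.02)/2 × 3 = 44.34
  [6.75→7.75]: (7.02+4.74)/2 × 1 = 5.88
  [7.75→11.75]: (4.74+0.99)/2 × 4 = 11.46
  Sum = 182.3425 mcg/mL·h
Extrapolated tail: C_last / k_e = 0.99 / 0.392 = 2.526
AUC_0→∞ = 182.3425 + 2.526 = 184.8685 mcg/mL·h

AUC = 184.9 mcg/mL·h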